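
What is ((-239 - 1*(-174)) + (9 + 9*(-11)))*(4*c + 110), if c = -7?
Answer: -12710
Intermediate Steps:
((-239 - 1*(-174)) + (9 + 9*(-11)))*(4*c + 110) = ((-239 - 1*(-174)) + (9 + 9*(-11)))*(4*(-7) + 110) = ((-239 + 174) + (9 - 99))*(-28 + 110) = (-65 - 90)*82 = -155*82 = -12710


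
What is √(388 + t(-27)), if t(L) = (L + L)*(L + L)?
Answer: 2*√826 ≈ 57.480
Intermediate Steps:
t(L) = 4*L² (t(L) = (2*L)*(2*L) = 4*L²)
√(388 + t(-27)) = √(388 + 4*(-27)²) = √(388 + 4*729) = √(388 + 2916) = √3304 = 2*√826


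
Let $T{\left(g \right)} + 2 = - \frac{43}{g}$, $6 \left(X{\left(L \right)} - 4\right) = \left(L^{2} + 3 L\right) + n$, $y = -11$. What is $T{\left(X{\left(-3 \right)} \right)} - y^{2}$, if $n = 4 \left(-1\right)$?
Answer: $- \frac{1359}{10} \approx -135.9$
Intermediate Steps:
$n = -4$
$X{\left(L \right)} = \frac{10}{3} + \frac{L}{2} + \frac{L^{2}}{6}$ ($X{\left(L \right)} = 4 + \frac{\left(L^{2} + 3 L\right) - 4}{6} = 4 + \frac{-4 + L^{2} + 3 L}{6} = 4 + \left(- \frac{2}{3} + \frac{L}{2} + \frac{L^{2}}{6}\right) = \frac{10}{3} + \frac{L}{2} + \frac{L^{2}}{6}$)
$T{\left(g \right)} = -2 - \frac{43}{g}$
$T{\left(X{\left(-3 \right)} \right)} - y^{2} = \left(-2 - \frac{43}{\frac{10}{3} + \frac{1}{2} \left(-3\right) + \frac{\left(-3\right)^{2}}{6}}\right) - \left(-11\right)^{2} = \left(-2 - \frac{43}{\frac{10}{3} - \frac{3}{2} + \frac{1}{6} \cdot 9}\right) - 121 = \left(-2 - \frac{43}{\frac{10}{3} - \frac{3}{2} + \frac{3}{2}}\right) - 121 = \left(-2 - \frac{43}{\frac{10}{3}}\right) - 121 = \left(-2 - \frac{129}{10}\right) - 121 = - \frac{149}{10} - 121 = - \frac{1359}{10}$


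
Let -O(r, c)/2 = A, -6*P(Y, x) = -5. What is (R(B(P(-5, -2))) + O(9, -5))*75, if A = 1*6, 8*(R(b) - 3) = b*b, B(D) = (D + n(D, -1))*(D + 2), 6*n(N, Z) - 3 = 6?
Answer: -229175/864 ≈ -265.25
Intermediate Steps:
n(N, Z) = 3/2 (n(N, Z) = 1/2 + (1/6)*6 = 1/2 + 1 = 3/2)
P(Y, x) = 5/6 (P(Y, x) = -1/6*(-5) = 5/6)
B(D) = (2 + D)*(3/2 + D) (B(D) = (D + 3/2)*(D + 2) = (3/2 + D)*(2 + D) = (2 + D)*(3/2 + D))
R(b) = 3 + b**2/8 (R(b) = 3 + (b*b)/8 = 3 + b**2/8)
A = 6
O(r, c) = -12 (O(r, c) = -2*6 = -12)
(R(B(P(-5, -2))) + O(9, -5))*75 = ((3 + (3 + (5/6)**2 + (7/2)*(5/6))**2/8) - 12)*75 = ((3 + (3 + 25/36 + 35/12)**2/8) - 12)*75 = ((3 + (119/18)**2/8) - 12)*75 = ((3 + (1/8)*(14161/324)) - 12)*75 = ((3 + 14161/2592) - 12)*75 = (21937/2592 - 12)*75 = -9167/2592*75 = -229175/864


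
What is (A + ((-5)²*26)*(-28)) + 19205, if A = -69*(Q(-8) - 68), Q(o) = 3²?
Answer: 5076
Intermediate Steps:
Q(o) = 9
A = 4071 (A = -69*(9 - 68) = -69*(-59) = 4071)
(A + ((-5)²*26)*(-28)) + 19205 = (4071 + ((-5)²*26)*(-28)) + 19205 = (4071 + (25*26)*(-28)) + 19205 = (4071 + 650*(-28)) + 19205 = (4071 - 18200) + 19205 = -14129 + 19205 = 5076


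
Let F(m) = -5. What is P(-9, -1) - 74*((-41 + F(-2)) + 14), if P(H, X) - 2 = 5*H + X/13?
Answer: 30224/13 ≈ 2324.9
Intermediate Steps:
P(H, X) = 2 + 5*H + X/13 (P(H, X) = 2 + (5*H + X/13) = 2 + 5*H + X/13)
P(-9, -1) - 74*((-41 + F(-2)) + 14) = (2 + 5*(-9) + (1/13)*(-1)) - 74*((-41 - 5) + 14) = (2 - 45 - 1/13) - 74*(-46 + 14) = -560/13 - 74*(-32) = -560/13 + 2368 = 30224/13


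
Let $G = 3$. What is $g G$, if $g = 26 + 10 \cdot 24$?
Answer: $798$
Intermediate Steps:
$g = 266$ ($g = 26 + 240 = 266$)
$g G = 266 \cdot 3 = 798$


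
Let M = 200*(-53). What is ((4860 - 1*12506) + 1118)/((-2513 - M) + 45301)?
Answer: -544/4449 ≈ -0.12227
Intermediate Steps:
M = -10600
((4860 - 1*12506) + 1118)/((-2513 - M) + 45301) = ((4860 - 1*12506) + 1118)/((-2513 - 1*(-10600)) + 45301) = ((4860 - 12506) + 1118)/((-2513 + 10600) + 45301) = (-7646 + 1118)/(8087 + 45301) = -6528/53388 = -6528*1/53388 = -544/4449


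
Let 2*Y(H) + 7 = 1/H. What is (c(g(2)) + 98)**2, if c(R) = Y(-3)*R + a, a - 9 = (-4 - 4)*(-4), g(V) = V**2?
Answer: 139129/9 ≈ 15459.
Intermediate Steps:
a = 41 (a = 9 + (-4 - 4)*(-4) = 9 - 8*(-4) = 9 + 32 = 41)
Y(H) = -7/2 + 1/(2*H) (Y(H) = -7/2 + (1/H)/2 = -7/2 + 1/(2*H))
c(R) = 41 - 11*R/3 (c(R) = ((1/2)*(1 - 7*(-3))/(-3))*R + 41 = ((1/2)*(-1/3)*(1 + 21))*R + 41 = ((1/2)*(-1/3)*22)*R + 41 = -11*R/3 + 41 = 41 - 11*R/3)
(c(g(2)) + 98)**2 = ((41 - 11/3*2**2) + 98)**2 = ((41 - 11/3*4) + 98)**2 = ((41 - 44/3) + 98)**2 = (79/3 + 98)**2 = (373/3)**2 = 139129/9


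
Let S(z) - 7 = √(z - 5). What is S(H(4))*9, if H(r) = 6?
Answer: 72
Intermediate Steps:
S(z) = 7 + √(-5 + z) (S(z) = 7 + √(z - 5) = 7 + √(-5 + z))
S(H(4))*9 = (7 + √(-5 + 6))*9 = (7 + √1)*9 = (7 + 1)*9 = 8*9 = 72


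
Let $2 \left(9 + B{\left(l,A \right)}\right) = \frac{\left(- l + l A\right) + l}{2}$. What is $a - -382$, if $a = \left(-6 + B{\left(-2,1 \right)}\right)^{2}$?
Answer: $\frac{2489}{4} \approx 622.25$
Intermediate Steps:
$B{\left(l,A \right)} = -9 + \frac{A l}{4}$ ($B{\left(l,A \right)} = -9 + \frac{\left(\left(- l + l A\right) + l\right) \frac{1}{2}}{2} = -9 + \frac{\left(\left(- l + A l\right) + l\right) \frac{1}{2}}{2} = -9 + \frac{A l \frac{1}{2}}{2} = -9 + \frac{\frac{1}{2} A l}{2} = -9 + \frac{A l}{4}$)
$a = \frac{961}{4}$ ($a = \left(-6 - \left(9 - - \frac{1}{2}\right)\right)^{2} = \left(-6 - \frac{19}{2}\right)^{2} = \left(- \frac{31}{2}\right)^{2} = \frac{961}{4} \approx 240.25$)
$a - -382 = \frac{961}{4} - -382 = \frac{961}{4} + 382 = \frac{2489}{4}$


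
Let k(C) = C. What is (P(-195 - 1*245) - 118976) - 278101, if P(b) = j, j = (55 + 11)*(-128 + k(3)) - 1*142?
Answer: -405469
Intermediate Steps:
j = -8392 (j = (55 + 11)*(-128 + 3) - 1*142 = 66*(-125) - 142 = -8250 - 142 = -8392)
P(b) = -8392
(P(-195 - 1*245) - 118976) - 278101 = (-8392 - 118976) - 278101 = -127368 - 278101 = -405469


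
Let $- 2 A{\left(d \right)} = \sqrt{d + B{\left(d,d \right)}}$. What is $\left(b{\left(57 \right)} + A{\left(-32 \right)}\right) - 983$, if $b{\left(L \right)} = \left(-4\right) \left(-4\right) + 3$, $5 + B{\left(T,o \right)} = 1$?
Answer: $-964 - 3 i \approx -964.0 - 3.0 i$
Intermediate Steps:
$B{\left(T,o \right)} = -4$ ($B{\left(T,o \right)} = -5 + 1 = -4$)
$b{\left(L \right)} = 19$ ($b{\left(L \right)} = 16 + 3 = 19$)
$A{\left(d \right)} = - \frac{\sqrt{-4 + d}}{2}$ ($A{\left(d \right)} = - \frac{\sqrt{d - 4}}{2} = - \frac{\sqrt{-4 + d}}{2}$)
$\left(b{\left(57 \right)} + A{\left(-32 \right)}\right) - 983 = \left(19 - \frac{\sqrt{-4 - 32}}{2}\right) - 983 = \left(19 - \frac{\sqrt{-36}}{2}\right) - 983 = \left(19 - \frac{6 i}{2}\right) - 983 = \left(19 - 3 i\right) - 983 = -964 - 3 i$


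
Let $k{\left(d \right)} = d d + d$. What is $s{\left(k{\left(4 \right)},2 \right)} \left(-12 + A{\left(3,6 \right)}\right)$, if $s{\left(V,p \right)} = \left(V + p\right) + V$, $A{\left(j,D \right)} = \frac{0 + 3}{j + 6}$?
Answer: $-490$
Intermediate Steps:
$k{\left(d \right)} = d + d^{2}$ ($k{\left(d \right)} = d^{2} + d = d + d^{2}$)
$A{\left(j,D \right)} = \frac{3}{6 + j}$
$s{\left(V,p \right)} = p + 2 V$
$s{\left(k{\left(4 \right)},2 \right)} \left(-12 + A{\left(3,6 \right)}\right) = \left(2 + 2 \cdot 4 \left(1 + 4\right)\right) \left(-12 + \frac{3}{6 + 3}\right) = \left(2 + 2 \cdot 4 \cdot 5\right) \left(-12 + \frac{3}{9}\right) = \left(2 + 2 \cdot 20\right) \left(-12 + 3 \cdot \frac{1}{9}\right) = \left(2 + 40\right) \left(-12 + \frac{1}{3}\right) = 42 \left(- \frac{35}{3}\right) = -490$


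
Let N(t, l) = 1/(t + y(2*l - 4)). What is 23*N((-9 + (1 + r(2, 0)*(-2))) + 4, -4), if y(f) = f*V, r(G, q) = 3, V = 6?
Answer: -23/82 ≈ -0.28049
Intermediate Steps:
y(f) = 6*f (y(f) = f*6 = 6*f)
N(t, l) = 1/(-24 + t + 12*l) (N(t, l) = 1/(t + 6*(2*l - 4)) = 1/(t + 6*(-4 + 2*l)) = 1/(t + (-24 + 12*l)) = 1/(-24 + t + 12*l))
23*N((-9 + (1 + r(2, 0)*(-2))) + 4, -4) = 23/(-24 + ((-9 + (1 + 3*(-2))) + 4) + 12*(-4)) = 23/(-24 + ((-9 + (1 - 6)) + 4) - 48) = 23/(-24 + ((-9 - 5) + 4) - 48) = 23/(-24 + (-14 + 4) - 48) = 23/(-24 - 10 - 48) = 23/(-82) = 23*(-1/82) = -23/82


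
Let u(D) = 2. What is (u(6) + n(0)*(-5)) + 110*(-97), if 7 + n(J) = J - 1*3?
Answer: -10618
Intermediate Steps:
n(J) = -10 + J (n(J) = -7 + (J - 1*3) = -7 + (J - 3) = -7 + (-3 + J) = -10 + J)
(u(6) + n(0)*(-5)) + 110*(-97) = (2 + (-10 + 0)*(-5)) + 110*(-97) = (2 - 10*(-5)) - 10670 = (2 + 50) - 10670 = 52 - 10670 = -10618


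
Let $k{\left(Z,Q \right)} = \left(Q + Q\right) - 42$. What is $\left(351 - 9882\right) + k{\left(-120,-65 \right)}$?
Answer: $-9703$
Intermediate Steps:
$k{\left(Z,Q \right)} = -42 + 2 Q$ ($k{\left(Z,Q \right)} = 2 Q - 42 = -42 + 2 Q$)
$\left(351 - 9882\right) + k{\left(-120,-65 \right)} = \left(351 - 9882\right) + \left(-42 + 2 \left(-65\right)\right) = -9531 - 172 = -9703$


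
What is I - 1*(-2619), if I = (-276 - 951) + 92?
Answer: 1484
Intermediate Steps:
I = -1135 (I = -1227 + 92 = -1135)
I - 1*(-2619) = -1135 - 1*(-2619) = -1135 + 2619 = 1484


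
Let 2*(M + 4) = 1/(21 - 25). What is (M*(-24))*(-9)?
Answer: -891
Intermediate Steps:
M = -33/8 (M = -4 + 1/(2*(21 - 25)) = -4 + (½)/(-4) = -4 + (½)*(-¼) = -4 - ⅛ = -33/8 ≈ -4.1250)
(M*(-24))*(-9) = -33/8*(-24)*(-9) = 99*(-9) = -891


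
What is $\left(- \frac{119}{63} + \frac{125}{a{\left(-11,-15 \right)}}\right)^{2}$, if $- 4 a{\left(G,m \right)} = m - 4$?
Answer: $\frac{17447329}{29241} \approx 596.67$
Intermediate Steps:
$a{\left(G,m \right)} = 1 - \frac{m}{4}$ ($a{\left(G,m \right)} = - \frac{m - 4}{4} = - \frac{-4 + m}{4} = 1 - \frac{m}{4}$)
$\left(- \frac{119}{63} + \frac{125}{a{\left(-11,-15 \right)}}\right)^{2} = \left(- \frac{119}{63} + \frac{125}{1 - - \frac{15}{4}}\right)^{2} = \left(\left(-119\right) \frac{1}{63} + \frac{125}{1 + \frac{15}{4}}\right)^{2} = \left(- \frac{17}{9} + \frac{125}{\frac{19}{4}}\right)^{2} = \left(- \frac{17}{9} + 125 \cdot \frac{4}{19}\right)^{2} = \left(- \frac{17}{9} + \frac{500}{19}\right)^{2} = \left(\frac{4177}{171}\right)^{2} = \frac{17447329}{29241}$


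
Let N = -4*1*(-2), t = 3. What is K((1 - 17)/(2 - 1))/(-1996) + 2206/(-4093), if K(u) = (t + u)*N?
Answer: -994376/2042407 ≈ -0.48686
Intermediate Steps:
N = 8 (N = -4*(-2) = 8)
K(u) = 24 + 8*u (K(u) = (3 + u)*8 = 24 + 8*u)
K((1 - 17)/(2 - 1))/(-1996) + 2206/(-4093) = (24 + 8*((1 - 17)/(2 - 1)))/(-1996) + 2206/(-4093) = (24 + 8*(-16/1))*(-1/1996) + 2206*(-1/4093) = (24 + 8*(-16*1))*(-1/1996) - 2206/4093 = (24 + 8*(-16))*(-1/1996) - 2206/4093 = (24 - 128)*(-1/1996) - 2206/4093 = -104*(-1/1996) - 2206/4093 = 26/499 - 2206/4093 = -994376/2042407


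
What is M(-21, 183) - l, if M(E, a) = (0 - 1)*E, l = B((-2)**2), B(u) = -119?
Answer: 140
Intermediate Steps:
l = -119
M(E, a) = -E
M(-21, 183) - l = -1*(-21) - 1*(-119) = 21 + 119 = 140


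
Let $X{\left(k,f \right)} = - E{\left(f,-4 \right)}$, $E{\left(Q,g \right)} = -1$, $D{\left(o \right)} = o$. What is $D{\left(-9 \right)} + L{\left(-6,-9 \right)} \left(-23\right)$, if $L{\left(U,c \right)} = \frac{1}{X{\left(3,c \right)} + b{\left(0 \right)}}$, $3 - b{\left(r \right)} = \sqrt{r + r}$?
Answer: $- \frac{59}{4} \approx -14.75$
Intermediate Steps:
$b{\left(r \right)} = 3 - \sqrt{2} \sqrt{r}$ ($b{\left(r \right)} = 3 - \sqrt{r + r} = 3 - \sqrt{2 r} = 3 - \sqrt{2} \sqrt{r}$)
$X{\left(k,f \right)} = 1$ ($X{\left(k,f \right)} = \left(-1\right) \left(-1\right) = 1$)
$L{\left(U,c \right)} = \frac{1}{4}$ ($L{\left(U,c \right)} = \frac{1}{1 + \left(3 - \sqrt{2} \sqrt{0}\right)} = \frac{1}{1 + \left(3 - \sqrt{2} \cdot 0\right)} = \frac{1}{1 + \left(3 + 0\right)} = \frac{1}{1 + 3} = \frac{1}{4}$)
$D{\left(-9 \right)} + L{\left(-6,-9 \right)} \left(-23\right) = -9 + \frac{1}{4} \left(-23\right) = -9 - \frac{23}{4} = - \frac{59}{4}$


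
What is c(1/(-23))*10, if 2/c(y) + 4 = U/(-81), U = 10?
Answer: -810/167 ≈ -4.8503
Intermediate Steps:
c(y) = -81/167 (c(y) = 2/(-4 + 10/(-81)) = 2/(-4 + 10*(-1/81)) = 2/(-4 - 10/81) = 2/(-334/81) = 2*(-81/334) = -81/167)
c(1/(-23))*10 = -81/167*10 = -810/167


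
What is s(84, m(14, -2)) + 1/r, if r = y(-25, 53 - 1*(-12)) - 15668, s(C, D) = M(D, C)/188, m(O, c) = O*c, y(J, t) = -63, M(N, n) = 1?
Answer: 15543/2957428 ≈ 0.0052556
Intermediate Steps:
s(C, D) = 1/188
r = -15731 (r = -63 - 15668 = -15731)
s(84, m(14, -2)) + 1/r = 1/188 + 1/(-15731) = 1/188 - 1/15731 = 15543/2957428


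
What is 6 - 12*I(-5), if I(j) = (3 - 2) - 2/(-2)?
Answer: -18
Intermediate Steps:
I(j) = 2 (I(j) = 1 - 2*(-½) = 1 + 1 = 2)
6 - 12*I(-5) = 6 - 12*2 = 6 - 24 = -18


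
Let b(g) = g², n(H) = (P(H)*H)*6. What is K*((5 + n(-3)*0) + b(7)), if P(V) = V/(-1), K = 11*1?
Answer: 594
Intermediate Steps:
K = 11
P(V) = -V (P(V) = V*(-1) = -V)
n(H) = -6*H² (n(H) = ((-H)*H)*6 = -H²*6 = -6*H²)
K*((5 + n(-3)*0) + b(7)) = 11*((5 - 6*(-3)²*0) + 7²) = 11*((5 - 6*9*0) + 49) = 11*((5 - 54*0) + 49) = 11*((5 + 0) + 49) = 11*(5 + 49) = 11*54 = 594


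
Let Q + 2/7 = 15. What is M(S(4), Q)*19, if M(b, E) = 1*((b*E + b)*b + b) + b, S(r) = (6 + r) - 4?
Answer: 76836/7 ≈ 10977.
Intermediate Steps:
Q = 103/7 (Q = -2/7 + 15 = 103/7 ≈ 14.714)
S(r) = 2 + r
M(b, E) = 2*b + b*(b + E*b) (M(b, E) = 1*((E*b + b)*b + b) + b = 1*((b + E*b)*b + b) + b = 1*(b*(b + E*b) + b) + b = 1*(b + b*(b + E*b)) + b = (b + b*(b + E*b)) + b = 2*b + b*(b + E*b))
M(S(4), Q)*19 = ((2 + 4)*(2 + (2 + 4) + 103*(2 + 4)/7))*19 = (6*(2 + 6 + (103/7)*6))*19 = (6*(2 + 6 + 618/7))*19 = (6*(674/7))*19 = (4044/7)*19 = 76836/7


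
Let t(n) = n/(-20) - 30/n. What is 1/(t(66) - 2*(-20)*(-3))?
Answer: -110/13613 ≈ -0.0080805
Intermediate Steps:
t(n) = -30/n - n/20 (t(n) = n*(-1/20) - 30/n = -n/20 - 30/n = -30/n - n/20)
1/(t(66) - 2*(-20)*(-3)) = 1/((-30/66 - 1/20*66) - 2*(-20)*(-3)) = 1/((-30*1/66 - 33/10) + 40*(-3)) = 1/((-5/11 - 33/10) - 120) = 1/(-413/110 - 120) = 1/(-13613/110) = -110/13613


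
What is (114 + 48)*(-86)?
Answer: -13932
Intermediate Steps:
(114 + 48)*(-86) = 162*(-86) = -13932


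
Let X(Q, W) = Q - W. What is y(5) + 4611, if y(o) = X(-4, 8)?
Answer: 4599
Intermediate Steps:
y(o) = -12 (y(o) = -4 - 1*8 = -4 - 8 = -12)
y(5) + 4611 = -12 + 4611 = 4599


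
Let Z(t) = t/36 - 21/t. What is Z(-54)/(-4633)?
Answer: 10/41697 ≈ 0.00023983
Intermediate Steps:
Z(t) = -21/t + t/36 (Z(t) = t*(1/36) - 21/t = t/36 - 21/t = -21/t + t/36)
Z(-54)/(-4633) = (-21/(-54) + (1/36)*(-54))/(-4633) = (-21*(-1/54) - 3/2)*(-1/4633) = (7/18 - 3/2)*(-1/4633) = -10/9*(-1/4633) = 10/41697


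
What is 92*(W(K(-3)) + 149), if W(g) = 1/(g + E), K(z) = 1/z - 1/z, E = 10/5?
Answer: 13754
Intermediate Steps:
E = 2 (E = 10*(⅕) = 2)
K(z) = 0 (K(z) = 1/z - 1/z = 0)
W(g) = 1/(2 + g) (W(g) = 1/(g + 2) = 1/(2 + g))
92*(W(K(-3)) + 149) = 92*(1/(2 + 0) + 149) = 92*(1/2 + 149) = 92*(½ + 149) = 92*(299/2) = 13754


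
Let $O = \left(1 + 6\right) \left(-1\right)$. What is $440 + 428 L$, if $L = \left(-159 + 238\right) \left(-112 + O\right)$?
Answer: $-4023188$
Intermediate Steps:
$O = -7$ ($O = 7 \left(-1\right) = -7$)
$L = -9401$ ($L = \left(-159 + 238\right) \left(-112 - 7\right) = 79 \left(-119\right) = -9401$)
$440 + 428 L = 440 + 428 \left(-9401\right) = 440 - 4023628 = -4023188$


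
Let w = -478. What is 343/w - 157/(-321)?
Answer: -35057/153438 ≈ -0.22848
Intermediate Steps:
343/w - 157/(-321) = 343/(-478) - 157/(-321) = 343*(-1/478) - 157*(-1/321) = -343/478 + 157/321 = -35057/153438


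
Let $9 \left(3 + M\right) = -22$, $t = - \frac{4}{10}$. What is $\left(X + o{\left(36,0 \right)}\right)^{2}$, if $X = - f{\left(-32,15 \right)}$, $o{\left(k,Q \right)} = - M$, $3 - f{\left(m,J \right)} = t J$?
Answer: $\frac{1024}{81} \approx 12.642$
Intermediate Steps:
$t = - \frac{2}{5}$ ($t = \left(-4\right) \frac{1}{10} = - \frac{2}{5} \approx -0.4$)
$M = - \frac{49}{9}$ ($M = -3 + \frac{1}{9} \left(-22\right) = -3 - \frac{22}{9} = - \frac{49}{9} \approx -5.4444$)
$f{\left(m,J \right)} = 3 + \frac{2 J}{5}$ ($f{\left(m,J \right)} = 3 - - \frac{2 J}{5} = 3 + \frac{2 J}{5}$)
$o{\left(k,Q \right)} = \frac{49}{9}$ ($o{\left(k,Q \right)} = \left(-1\right) \left(- \frac{49}{9}\right) = \frac{49}{9}$)
$X = -9$ ($X = - (3 + \frac{2}{5} \cdot 15) = - (3 + 6) = \left(-1\right) 9 = -9$)
$\left(X + o{\left(36,0 \right)}\right)^{2} = \left(-9 + \frac{49}{9}\right)^{2} = \left(- \frac{32}{9}\right)^{2} = \frac{1024}{81}$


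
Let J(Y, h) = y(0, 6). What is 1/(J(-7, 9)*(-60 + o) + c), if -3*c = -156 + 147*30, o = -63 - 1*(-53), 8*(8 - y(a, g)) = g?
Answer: -2/3851 ≈ -0.00051935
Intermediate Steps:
y(a, g) = 8 - g/8
J(Y, h) = 29/4 (J(Y, h) = 8 - ⅛*6 = 8 - ¾ = 29/4)
o = -10 (o = -63 + 53 = -10)
c = -1418 (c = -(-156 + 147*30)/3 = -(-156 + 4410)/3 = -⅓*4254 = -1418)
1/(J(-7, 9)*(-60 + o) + c) = 1/(29*(-60 - 10)/4 - 1418) = 1/((29/4)*(-70) - 1418) = 1/(-1015/2 - 1418) = 1/(-3851/2) = -2/3851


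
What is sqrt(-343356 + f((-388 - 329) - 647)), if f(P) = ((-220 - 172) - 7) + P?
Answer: I*sqrt(345119) ≈ 587.47*I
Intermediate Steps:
f(P) = -399 + P (f(P) = (-392 - 7) + P = -399 + P)
sqrt(-343356 + f((-388 - 329) - 647)) = sqrt(-343356 + (-399 + ((-388 - 329) - 647))) = sqrt(-343356 + (-399 + (-717 - 647))) = sqrt(-343356 + (-399 - 1364)) = sqrt(-343356 - 1763) = sqrt(-345119) = I*sqrt(345119)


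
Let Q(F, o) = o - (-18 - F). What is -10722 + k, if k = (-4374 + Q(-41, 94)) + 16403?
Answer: 1378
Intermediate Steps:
Q(F, o) = 18 + F + o (Q(F, o) = o + (18 + F) = 18 + F + o)
k = 12100 (k = (-4374 + (18 - 41 + 94)) + 16403 = (-4374 + 71) + 16403 = -4303 + 16403 = 12100)
-10722 + k = -10722 + 12100 = 1378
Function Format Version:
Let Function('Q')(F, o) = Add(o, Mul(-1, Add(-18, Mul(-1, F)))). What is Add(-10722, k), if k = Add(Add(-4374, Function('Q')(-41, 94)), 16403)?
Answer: 1378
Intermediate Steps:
Function('Q')(F, o) = Add(18, F, o) (Function('Q')(F, o) = Add(o, Add(18, F)) = Add(18, F, o))
k = 12100 (k = Add(Add(-4374, Add(18, -41, 94)), 16403) = Add(Add(-4374, 71), 16403) = Add(-4303, 16403) = 12100)
Add(-10722, k) = Add(-10722, 12100) = 1378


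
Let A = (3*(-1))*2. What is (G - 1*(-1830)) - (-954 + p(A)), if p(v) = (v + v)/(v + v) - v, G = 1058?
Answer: 3835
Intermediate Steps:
A = -6 (A = -3*2 = -6)
p(v) = 1 - v (p(v) = (2*v)/((2*v)) - v = (2*v)*(1/(2*v)) - v = 1 - v)
(G - 1*(-1830)) - (-954 + p(A)) = (1058 - 1*(-1830)) - (-954 + (1 - 1*(-6))) = (1058 + 1830) - (-954 + (1 + 6)) = 2888 - (-954 + 7) = 2888 - 1*(-947) = 2888 + 947 = 3835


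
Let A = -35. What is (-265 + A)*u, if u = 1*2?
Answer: -600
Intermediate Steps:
u = 2
(-265 + A)*u = (-265 - 35)*2 = -300*2 = -600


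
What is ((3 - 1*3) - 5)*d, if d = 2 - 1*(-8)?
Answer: -50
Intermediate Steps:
d = 10 (d = 2 + 8 = 10)
((3 - 1*3) - 5)*d = ((3 - 1*3) - 5)*10 = ((3 - 3) - 5)*10 = (0 - 5)*10 = -5*10 = -50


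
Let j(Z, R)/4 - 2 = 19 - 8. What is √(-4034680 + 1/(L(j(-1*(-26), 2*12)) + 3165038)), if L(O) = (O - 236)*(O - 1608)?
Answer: 21*I*√108979923574090658/3451342 ≈ 2008.7*I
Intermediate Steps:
j(Z, R) = 52 (j(Z, R) = 8 + 4*(19 - 8) = 8 + 4*11 = 8 + 44 = 52)
L(O) = (-1608 + O)*(-236 + O) (L(O) = (-236 + O)*(-1608 + O) = (-1608 + O)*(-236 + O))
√(-4034680 + 1/(L(j(-1*(-26), 2*12)) + 3165038)) = √(-4034680 + 1/((379488 + 52² - 1844*52) + 3165038)) = √(-4034680 + 1/((379488 + 2704 - 95888) + 3165038)) = √(-4034680 + 1/(286304 + 3165038)) = √(-4034680 + 1/3451342) = √(-13925060540559/3451342) = 21*I*√108979923574090658/3451342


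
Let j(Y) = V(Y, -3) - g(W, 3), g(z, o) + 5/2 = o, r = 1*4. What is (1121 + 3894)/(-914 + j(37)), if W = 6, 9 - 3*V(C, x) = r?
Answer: -30090/5477 ≈ -5.4939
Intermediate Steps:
r = 4
V(C, x) = 5/3 (V(C, x) = 3 - 1/3*4 = 3 - 4/3 = 5/3)
g(z, o) = -5/2 + o
j(Y) = 7/6 (j(Y) = 5/3 - (-5/2 + 3) = 5/3 - 1*1/2 = 5/3 - 1/2 = 7/6)
(1121 + 3894)/(-914 + j(37)) = (1121 + 3894)/(-914 + 7/6) = 5015/(-5477/6) = 5015*(-6/5477) = -30090/5477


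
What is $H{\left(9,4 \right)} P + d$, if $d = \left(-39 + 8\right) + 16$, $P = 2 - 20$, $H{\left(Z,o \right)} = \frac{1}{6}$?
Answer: $-18$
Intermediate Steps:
$H{\left(Z,o \right)} = \frac{1}{6}$
$P = -18$ ($P = 2 - 20 = -18$)
$d = -15$ ($d = -31 + 16 = -15$)
$H{\left(9,4 \right)} P + d = \frac{1}{6} \left(-18\right) - 15 = -3 - 15 = -18$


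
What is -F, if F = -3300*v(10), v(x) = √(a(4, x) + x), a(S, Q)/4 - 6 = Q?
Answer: 3300*√74 ≈ 28388.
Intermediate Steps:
a(S, Q) = 24 + 4*Q
v(x) = √(24 + 5*x) (v(x) = √((24 + 4*x) + x) = √(24 + 5*x))
F = -3300*√74 (F = -3300*√(24 + 5*10) = -3300*√(24 + 50) = -3300*√74 ≈ -28388.)
-F = -(-3300)*√74 = 3300*√74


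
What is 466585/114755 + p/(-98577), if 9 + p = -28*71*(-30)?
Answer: 2610106276/754146909 ≈ 3.4610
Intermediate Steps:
p = 59631 (p = -9 - 28*71*(-30) = -9 - 1988*(-30) = -9 + 59640 = 59631)
466585/114755 + p/(-98577) = 466585/114755 + 59631/(-98577) = 466585*(1/114755) + 59631*(-1/98577) = 93317/22951 - 19877/32859 = 2610106276/754146909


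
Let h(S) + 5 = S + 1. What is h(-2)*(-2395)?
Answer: 14370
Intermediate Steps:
h(S) = -4 + S (h(S) = -5 + (S + 1) = -5 + (1 + S) = -4 + S)
h(-2)*(-2395) = (-4 - 2)*(-2395) = -6*(-2395) = 14370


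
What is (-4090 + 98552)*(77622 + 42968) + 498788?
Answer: 11391671368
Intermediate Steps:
(-4090 + 98552)*(77622 + 42968) + 498788 = 94462*120590 + 498788 = 11391172580 + 498788 = 11391671368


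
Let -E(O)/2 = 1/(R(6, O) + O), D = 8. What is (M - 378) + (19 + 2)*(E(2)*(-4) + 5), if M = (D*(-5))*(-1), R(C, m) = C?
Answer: -212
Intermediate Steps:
E(O) = -2/(6 + O)
M = 40 (M = (8*(-5))*(-1) = -40*(-1) = 40)
(M - 378) + (19 + 2)*(E(2)*(-4) + 5) = (40 - 378) + (19 + 2)*(-2/(6 + 2)*(-4) + 5) = -338 + 21*(-2/8*(-4) + 5) = -338 + 21*(-2*1/8*(-4) + 5) = -338 + 21*(-1/4*(-4) + 5) = -338 + 21*(1 + 5) = -338 + 21*6 = -338 + 126 = -212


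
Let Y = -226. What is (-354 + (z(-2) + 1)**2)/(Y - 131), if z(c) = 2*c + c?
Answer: 47/51 ≈ 0.92157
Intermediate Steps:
z(c) = 3*c
(-354 + (z(-2) + 1)**2)/(Y - 131) = (-354 + (3*(-2) + 1)**2)/(-226 - 131) = (-354 + (-6 + 1)**2)/(-357) = (-354 + (-5)**2)*(-1/357) = (-354 + 25)*(-1/357) = -329*(-1/357) = 47/51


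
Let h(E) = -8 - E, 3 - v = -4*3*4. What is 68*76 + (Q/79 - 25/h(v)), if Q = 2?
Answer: 24090141/4661 ≈ 5168.4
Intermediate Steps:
v = 51 (v = 3 - (-4*3)*4 = 3 - (-12)*4 = 3 - 1*(-48) = 3 + 48 = 51)
68*76 + (Q/79 - 25/h(v)) = 68*76 + (2/79 - 25/(-8 - 1*51)) = 5168 + (2*(1/79) - 25/(-8 - 51)) = 5168 + (2/79 - 25/(-59)) = 5168 + (2/79 - 25*(-1/59)) = 5168 + (2/79 + 25/59) = 5168 + 2093/4661 = 24090141/4661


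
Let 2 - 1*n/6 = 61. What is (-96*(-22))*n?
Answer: -747648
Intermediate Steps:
n = -354 (n = 12 - 6*61 = 12 - 366 = -354)
(-96*(-22))*n = -96*(-22)*(-354) = 2112*(-354) = -747648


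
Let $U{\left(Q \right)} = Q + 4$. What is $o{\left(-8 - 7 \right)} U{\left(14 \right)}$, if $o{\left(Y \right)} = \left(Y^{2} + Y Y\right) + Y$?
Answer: $7830$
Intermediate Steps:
$U{\left(Q \right)} = 4 + Q$
$o{\left(Y \right)} = Y + 2 Y^{2}$ ($o{\left(Y \right)} = \left(Y^{2} + Y^{2}\right) + Y = 2 Y^{2} + Y = Y + 2 Y^{2}$)
$o{\left(-8 - 7 \right)} U{\left(14 \right)} = \left(-8 - 7\right) \left(1 + 2 \left(-8 - 7\right)\right) \left(4 + 14\right) = \left(-8 - 7\right) \left(1 + 2 \left(-8 - 7\right)\right) 18 = - 15 \left(1 + 2 \left(-15\right)\right) 18 = - 15 \left(1 - 30\right) 18 = \left(-15\right) \left(-29\right) 18 = 435 \cdot 18 = 7830$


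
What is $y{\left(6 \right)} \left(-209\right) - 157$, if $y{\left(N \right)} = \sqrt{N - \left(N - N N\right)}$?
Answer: $-1411$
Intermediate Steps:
$y{\left(N \right)} = \sqrt{N^{2}}$ ($y{\left(N \right)} = \sqrt{N + \left(N^{2} - N\right)} = \sqrt{N^{2}}$)
$y{\left(6 \right)} \left(-209\right) - 157 = \sqrt{6^{2}} \left(-209\right) - 157 = \sqrt{36} \left(-209\right) - 157 = 6 \left(-209\right) - 157 = -1254 - 157 = -1411$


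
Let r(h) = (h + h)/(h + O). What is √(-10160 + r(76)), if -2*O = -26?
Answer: 2*I*√20115958/89 ≈ 100.79*I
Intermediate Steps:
O = 13 (O = -½*(-26) = 13)
r(h) = 2*h/(13 + h) (r(h) = (h + h)/(h + 13) = (2*h)/(13 + h) = 2*h/(13 + h))
√(-10160 + r(76)) = √(-10160 + 2*76/(13 + 76)) = √(-10160 + 2*76/89) = √(-10160 + 2*76*(1/89)) = √(-10160 + 152/89) = √(-904088/89) = 2*I*√20115958/89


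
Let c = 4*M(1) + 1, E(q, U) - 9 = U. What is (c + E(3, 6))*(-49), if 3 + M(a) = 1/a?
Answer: -392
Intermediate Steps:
M(a) = -3 + 1/a
E(q, U) = 9 + U
c = -7 (c = 4*(-3 + 1/1) + 1 = 4*(-3 + 1) + 1 = 4*(-2) + 1 = -8 + 1 = -7)
(c + E(3, 6))*(-49) = (-7 + (9 + 6))*(-49) = (-7 + 15)*(-49) = 8*(-49) = -392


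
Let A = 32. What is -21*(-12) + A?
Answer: 284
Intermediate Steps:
-21*(-12) + A = -21*(-12) + 32 = 252 + 32 = 284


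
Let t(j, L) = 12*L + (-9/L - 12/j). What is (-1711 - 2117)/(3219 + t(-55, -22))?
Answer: -4840/3737 ≈ -1.2952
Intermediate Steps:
t(j, L) = -12/j - 9/L + 12*L (t(j, L) = 12*L + (-12/j - 9/L) = -12/j - 9/L + 12*L)
(-1711 - 2117)/(3219 + t(-55, -22)) = (-1711 - 2117)/(3219 + (-12/(-55) - 9/(-22) + 12*(-22))) = -3828/(3219 + (-12*(-1/55) - 9*(-1/22) - 264)) = -3828/(3219 + (12/55 + 9/22 - 264)) = -3828/(3219 - 28971/110) = -3828/325119/110 = -3828*110/325119 = -4840/3737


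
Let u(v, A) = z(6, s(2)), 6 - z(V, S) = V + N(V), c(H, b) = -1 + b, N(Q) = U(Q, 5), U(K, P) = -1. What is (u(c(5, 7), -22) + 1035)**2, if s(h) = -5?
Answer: 1073296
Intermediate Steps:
N(Q) = -1
z(V, S) = 7 - V (z(V, S) = 6 - (V - 1) = 6 - (-1 + V) = 6 + (1 - V) = 7 - V)
u(v, A) = 1 (u(v, A) = 7 - 1*6 = 7 - 6 = 1)
(u(c(5, 7), -22) + 1035)**2 = (1 + 1035)**2 = 1036**2 = 1073296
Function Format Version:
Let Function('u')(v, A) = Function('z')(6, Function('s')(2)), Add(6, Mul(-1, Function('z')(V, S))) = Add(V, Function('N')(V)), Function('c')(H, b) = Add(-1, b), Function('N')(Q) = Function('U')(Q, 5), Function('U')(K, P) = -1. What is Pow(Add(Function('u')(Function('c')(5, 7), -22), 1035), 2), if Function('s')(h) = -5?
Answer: 1073296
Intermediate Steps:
Function('N')(Q) = -1
Function('z')(V, S) = Add(7, Mul(-1, V)) (Function('z')(V, S) = Add(6, Mul(-1, Add(V, -1))) = Add(6, Mul(-1, Add(-1, V))) = Add(6, Add(1, Mul(-1, V))) = Add(7, Mul(-1, V)))
Function('u')(v, A) = 1 (Function('u')(v, A) = Add(7, Mul(-1, 6)) = Add(7, -6) = 1)
Pow(Add(Function('u')(Function('c')(5, 7), -22), 1035), 2) = Pow(Add(1, 1035), 2) = Pow(1036, 2) = 1073296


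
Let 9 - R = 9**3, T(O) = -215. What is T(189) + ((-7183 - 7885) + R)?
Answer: -16003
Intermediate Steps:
R = -720 (R = 9 - 1*9**3 = 9 - 1*729 = 9 - 729 = -720)
T(189) + ((-7183 - 7885) + R) = -215 + ((-7183 - 7885) - 720) = -215 + (-15068 - 720) = -215 - 15788 = -16003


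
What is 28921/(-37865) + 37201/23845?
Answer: 143798924/180578185 ≈ 0.79632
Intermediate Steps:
28921/(-37865) + 37201/23845 = 28921*(-1/37865) + 37201*(1/23845) = -28921/37865 + 37201/23845 = 143798924/180578185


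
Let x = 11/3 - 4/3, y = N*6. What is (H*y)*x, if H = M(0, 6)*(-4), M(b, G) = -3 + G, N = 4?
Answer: -672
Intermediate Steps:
y = 24 (y = 4*6 = 24)
H = -12 (H = (-3 + 6)*(-4) = 3*(-4) = -12)
x = 7/3 (x = 11*(1/3) - 4*1/3 = 11/3 - 4/3 = 7/3 ≈ 2.3333)
(H*y)*x = -12*24*(7/3) = -288*7/3 = -672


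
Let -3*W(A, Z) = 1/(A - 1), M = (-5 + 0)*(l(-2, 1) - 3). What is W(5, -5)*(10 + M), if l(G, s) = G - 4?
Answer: -55/12 ≈ -4.5833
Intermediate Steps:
l(G, s) = -4 + G
M = 45 (M = (-5 + 0)*((-4 - 2) - 3) = -5*(-6 - 3) = -5*(-9) = 45)
W(A, Z) = -1/(3*(-1 + A)) (W(A, Z) = -1/(3*(A - 1)) = -1/(3*(-1 + A)))
W(5, -5)*(10 + M) = (-1/(-3 + 3*5))*(10 + 45) = -1/(-3 + 15)*55 = -1/12*55 = -55/12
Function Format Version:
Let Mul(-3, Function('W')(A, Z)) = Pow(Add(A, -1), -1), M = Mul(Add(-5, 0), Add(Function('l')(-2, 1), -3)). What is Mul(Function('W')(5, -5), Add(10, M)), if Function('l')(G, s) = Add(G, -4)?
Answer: Rational(-55, 12) ≈ -4.5833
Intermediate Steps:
Function('l')(G, s) = Add(-4, G)
M = 45 (M = Mul(Add(-5, 0), Add(Add(-4, -2), -3)) = Mul(-5, Add(-6, -3)) = Mul(-5, -9) = 45)
Function('W')(A, Z) = Mul(Rational(-1, 3), Pow(Add(-1, A), -1)) (Function('W')(A, Z) = Mul(Rational(-1, 3), Pow(Add(A, -1), -1)) = Mul(Rational(-1, 3), Pow(Add(-1, A), -1)))
Mul(Function('W')(5, -5), Add(10, M)) = Mul(Mul(-1, Pow(Add(-3, Mul(3, 5)), -1)), Add(10, 45)) = Mul(Mul(-1, Pow(Add(-3, 15), -1)), 55) = Mul(Mul(-1, Pow(12, -1)), 55) = Mul(Mul(-1, Rational(1, 12)), 55) = Mul(Rational(-1, 12), 55) = Rational(-55, 12)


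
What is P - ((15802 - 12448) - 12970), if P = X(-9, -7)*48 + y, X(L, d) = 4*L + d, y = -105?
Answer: 7447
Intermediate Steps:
X(L, d) = d + 4*L
P = -2169 (P = (-7 + 4*(-9))*48 - 105 = (-7 - 36)*48 - 105 = -43*48 - 105 = -2064 - 105 = -2169)
P - ((15802 - 12448) - 12970) = -2169 - ((15802 - 12448) - 12970) = -2169 - (3354 - 12970) = -2169 - 1*(-9616) = -2169 + 9616 = 7447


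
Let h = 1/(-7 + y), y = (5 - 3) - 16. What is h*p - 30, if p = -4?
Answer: -626/21 ≈ -29.810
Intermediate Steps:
y = -14 (y = 2 - 16 = -14)
h = -1/21 (h = 1/(-7 - 14) = 1/(-21) = -1/21 ≈ -0.047619)
h*p - 30 = -1/21*(-4) - 30 = 4/21 - 30 = -626/21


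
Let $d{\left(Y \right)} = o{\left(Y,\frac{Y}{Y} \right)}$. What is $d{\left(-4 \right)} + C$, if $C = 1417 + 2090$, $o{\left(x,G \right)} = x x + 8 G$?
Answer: $3531$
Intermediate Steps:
$o{\left(x,G \right)} = x^{2} + 8 G$
$d{\left(Y \right)} = 8 + Y^{2}$ ($d{\left(Y \right)} = Y^{2} + 8 \frac{Y}{Y} = Y^{2} + 8 \cdot 1 = Y^{2} + 8 = 8 + Y^{2}$)
$C = 3507$
$d{\left(-4 \right)} + C = \left(8 + \left(-4\right)^{2}\right) + 3507 = \left(8 + 16\right) + 3507 = 24 + 3507 = 3531$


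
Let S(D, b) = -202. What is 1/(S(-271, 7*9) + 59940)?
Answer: 1/59738 ≈ 1.6740e-5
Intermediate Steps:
1/(S(-271, 7*9) + 59940) = 1/(-202 + 59940) = 1/59738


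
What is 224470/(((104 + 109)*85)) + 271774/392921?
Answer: 1095522884/83692173 ≈ 13.090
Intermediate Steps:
224470/(((104 + 109)*85)) + 271774/392921 = 224470/((213*85)) + 271774*(1/392921) = 224470/18105 + 271774/392921 = 224470*(1/18105) + 271774/392921 = 44894/3621 + 271774/392921 = 1095522884/83692173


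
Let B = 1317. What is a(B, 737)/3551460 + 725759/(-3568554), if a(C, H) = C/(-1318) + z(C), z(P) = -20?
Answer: -51473471446933/253087487995320 ≈ -0.20338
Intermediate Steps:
a(C, H) = -20 - C/1318 (a(C, H) = C/(-1318) - 20 = -C/1318 - 20 = -20 - C/1318)
a(B, 737)/3551460 + 725759/(-3568554) = (-20 - 1/1318*1317)/3551460 + 725759/(-3568554) = (-20 - 1317/1318)*(1/3551460) + 725759*(-1/3568554) = -27677/1318*1/3551460 - 725759/3568554 = -27677/4680824280 - 725759/3568554 = -51473471446933/253087487995320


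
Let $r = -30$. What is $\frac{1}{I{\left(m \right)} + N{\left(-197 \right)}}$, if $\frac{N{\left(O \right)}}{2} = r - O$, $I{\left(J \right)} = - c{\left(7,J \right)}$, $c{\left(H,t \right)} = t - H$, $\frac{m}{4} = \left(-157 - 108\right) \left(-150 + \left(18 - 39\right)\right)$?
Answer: $- \frac{1}{180919} \approx -5.5273 \cdot 10^{-6}$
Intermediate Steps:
$m = 181260$ ($m = 4 \left(-157 - 108\right) \left(-150 + \left(18 - 39\right)\right) = 4 \left(- 265 \left(-150 - 21\right)\right) = 4 \left(\left(-265\right) \left(-171\right)\right) = 4 \cdot 45315 = 181260$)
$I{\left(J \right)} = 7 - J$ ($I{\left(J \right)} = - (J - 7) = - (-7 + J) = 7 - J$)
$N{\left(O \right)} = -60 - 2 O$ ($N{\left(O \right)} = 2 \left(-30 - O\right) = -60 - 2 O$)
$\frac{1}{I{\left(m \right)} + N{\left(-197 \right)}} = \frac{1}{\left(7 - 181260\right) - -334} = \frac{1}{\left(7 - 181260\right) + \left(-60 + 394\right)} = \frac{1}{-181253 + 334} = \frac{1}{-180919} = - \frac{1}{180919}$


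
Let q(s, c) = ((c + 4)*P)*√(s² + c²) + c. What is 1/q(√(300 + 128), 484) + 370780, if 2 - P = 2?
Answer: 179457521/484 ≈ 3.7078e+5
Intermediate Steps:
P = 0 (P = 2 - 1*2 = 2 - 2 = 0)
q(s, c) = c (q(s, c) = ((c + 4)*0)*√(s² + c²) + c = ((4 + c)*0)*√(c² + s²) + c = 0*√(c² + s²) + c = 0 + c = c)
1/q(√(300 + 128), 484) + 370780 = 1/484 + 370780 = 179457521/484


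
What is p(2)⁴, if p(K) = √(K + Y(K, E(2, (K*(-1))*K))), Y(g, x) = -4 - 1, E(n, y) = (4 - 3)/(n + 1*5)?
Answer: 9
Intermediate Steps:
E(n, y) = 1/(5 + n) (E(n, y) = 1/(n + 5) = 1/(5 + n))
Y(g, x) = -5
p(K) = √(-5 + K) (p(K) = √(K - 5) = √(-5 + K))
p(2)⁴ = (√(-5 + 2))⁴ = (√(-3))⁴ = (I*√3)⁴ = 9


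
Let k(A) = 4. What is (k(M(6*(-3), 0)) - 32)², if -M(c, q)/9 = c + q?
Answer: 784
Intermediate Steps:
M(c, q) = -9*c - 9*q (M(c, q) = -9*(c + q) = -9*c - 9*q)
(k(M(6*(-3), 0)) - 32)² = (4 - 32)² = (-28)² = 784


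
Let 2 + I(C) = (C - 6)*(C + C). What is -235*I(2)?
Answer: 4230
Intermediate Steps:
I(C) = -2 + 2*C*(-6 + C) (I(C) = -2 + (C - 6)*(C + C) = -2 + (-6 + C)*(2*C) = -2 + 2*C*(-6 + C))
-235*I(2) = -235*(-2 - 12*2 + 2*2**2) = -235*(-2 - 24 + 2*4) = -235*(-2 - 24 + 8) = -235*(-18) = 4230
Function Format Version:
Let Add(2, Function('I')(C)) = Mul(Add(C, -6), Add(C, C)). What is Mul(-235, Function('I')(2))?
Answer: 4230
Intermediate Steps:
Function('I')(C) = Add(-2, Mul(2, C, Add(-6, C))) (Function('I')(C) = Add(-2, Mul(Add(C, -6), Add(C, C))) = Add(-2, Mul(Add(-6, C), Mul(2, C))) = Add(-2, Mul(2, C, Add(-6, C))))
Mul(-235, Function('I')(2)) = Mul(-235, Add(-2, Mul(-12, 2), Mul(2, Pow(2, 2)))) = Mul(-235, Add(-2, -24, Mul(2, 4))) = Mul(-235, Add(-2, -24, 8)) = Mul(-235, -18) = 4230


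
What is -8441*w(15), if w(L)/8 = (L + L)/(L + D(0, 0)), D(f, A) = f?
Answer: -135056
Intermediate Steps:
w(L) = 16 (w(L) = 8*((L + L)/(L + 0)) = 8*((2*L)/L) = 8*2 = 16)
-8441*w(15) = -8441*16 = -135056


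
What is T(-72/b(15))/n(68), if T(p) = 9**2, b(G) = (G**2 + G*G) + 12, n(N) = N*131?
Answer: 81/8908 ≈ 0.0090930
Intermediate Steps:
n(N) = 131*N
b(G) = 12 + 2*G**2 (b(G) = (G**2 + G**2) + 12 = 2*G**2 + 12 = 12 + 2*G**2)
T(p) = 81
T(-72/b(15))/n(68) = 81/((131*68)) = 81/8908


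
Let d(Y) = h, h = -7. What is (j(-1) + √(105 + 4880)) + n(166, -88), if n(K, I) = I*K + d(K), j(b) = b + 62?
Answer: -14554 + √4985 ≈ -14483.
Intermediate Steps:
d(Y) = -7
j(b) = 62 + b
n(K, I) = -7 + I*K (n(K, I) = I*K - 7 = -7 + I*K)
(j(-1) + √(105 + 4880)) + n(166, -88) = ((62 - 1) + √(105 + 4880)) + (-7 - 88*166) = (61 + √4985) + (-7 - 14608) = (61 + √4985) - 14615 = -14554 + √4985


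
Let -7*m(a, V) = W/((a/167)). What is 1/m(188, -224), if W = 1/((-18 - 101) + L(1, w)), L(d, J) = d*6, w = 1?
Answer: 148708/167 ≈ 890.47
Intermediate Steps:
L(d, J) = 6*d
W = -1/113 (W = 1/((-18 - 101) + 6*1) = 1/(-119 + 6) = 1/(-113) = -1/113 ≈ -0.0088496)
m(a, V) = 167/(791*a) (m(a, V) = -(-1)/(791*(a/167)) = -(-1)*167/a/791 = -(-167)/(791*a) = 167/(791*a))
1/m(188, -224) = 1/((167/791)/188) = 1/((167/791)*(1/188)) = 1/(167/148708) = 148708/167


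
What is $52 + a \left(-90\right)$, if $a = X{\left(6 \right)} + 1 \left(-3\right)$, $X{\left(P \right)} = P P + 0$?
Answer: $-2918$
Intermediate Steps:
$X{\left(P \right)} = P^{2}$ ($X{\left(P \right)} = P^{2} + 0 = P^{2}$)
$a = 33$ ($a = 6^{2} + 1 \left(-3\right) = 36 - 3 = 33$)
$52 + a \left(-90\right) = 52 + 33 \left(-90\right) = 52 - 2970 = -2918$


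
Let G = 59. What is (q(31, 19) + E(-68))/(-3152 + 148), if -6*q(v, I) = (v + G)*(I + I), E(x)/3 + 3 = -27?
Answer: 165/751 ≈ 0.21971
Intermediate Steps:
E(x) = -90 (E(x) = -9 + 3*(-27) = -9 - 81 = -90)
q(v, I) = -I*(59 + v)/3 (q(v, I) = -(v + 59)*(I + I)/6 = -(59 + v)*2*I/6 = -I*(59 + v)/3)
(q(31, 19) + E(-68))/(-3152 + 148) = (-⅓*19*(59 + 31) - 90)/(-3152 + 148) = (-⅓*19*90 - 90)/(-3004) = (-570 - 90)*(-1/3004) = -660*(-1/3004) = 165/751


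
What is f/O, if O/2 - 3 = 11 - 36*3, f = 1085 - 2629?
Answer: 386/47 ≈ 8.2128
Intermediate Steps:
f = -1544
O = -188 (O = 6 + 2*(11 - 36*3) = 6 + 2*(11 - 108) = 6 + 2*(-97) = 6 - 194 = -188)
f/O = -1544/(-188) = -1544*(-1/188) = 386/47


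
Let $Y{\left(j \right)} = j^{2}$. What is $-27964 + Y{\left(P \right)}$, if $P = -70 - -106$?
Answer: $-26668$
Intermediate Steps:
$P = 36$ ($P = -70 + 106 = 36$)
$-27964 + Y{\left(P \right)} = -27964 + 36^{2} = -27964 + 1296 = -26668$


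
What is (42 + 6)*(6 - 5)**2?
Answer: 48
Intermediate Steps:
(42 + 6)*(6 - 5)**2 = 48*1**2 = 48*1 = 48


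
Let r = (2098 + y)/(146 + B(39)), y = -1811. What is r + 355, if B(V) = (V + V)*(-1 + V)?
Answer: 1104337/3110 ≈ 355.09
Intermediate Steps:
B(V) = 2*V*(-1 + V) (B(V) = (2*V)*(-1 + V) = 2*V*(-1 + V))
r = 287/3110 (r = (2098 - 1811)/(146 + 2*39*(-1 + 39)) = 287/(146 + 2*39*38) = 287/(146 + 2964) = 287/3110 ≈ 0.092283)
r + 355 = 287/3110 + 355 = 1104337/3110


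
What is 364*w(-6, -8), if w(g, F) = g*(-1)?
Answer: 2184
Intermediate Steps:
w(g, F) = -g
364*w(-6, -8) = 364*(-1*(-6)) = 364*6 = 2184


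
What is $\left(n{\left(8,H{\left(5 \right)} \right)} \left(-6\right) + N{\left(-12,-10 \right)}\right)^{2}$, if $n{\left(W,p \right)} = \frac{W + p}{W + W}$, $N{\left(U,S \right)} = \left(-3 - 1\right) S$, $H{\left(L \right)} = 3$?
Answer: $\frac{82369}{64} \approx 1287.0$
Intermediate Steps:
$N{\left(U,S \right)} = - 4 S$
$n{\left(W,p \right)} = \frac{W + p}{2 W}$
$\left(n{\left(8,H{\left(5 \right)} \right)} \left(-6\right) + N{\left(-12,-10 \right)}\right)^{2} = \left(\frac{8 + 3}{2 \cdot 8} \left(-6\right) - -40\right)^{2} = \left(\frac{1}{2} \cdot \frac{1}{8} \cdot 11 \left(-6\right) + 40\right)^{2} = \left(\frac{11}{16} \left(-6\right) + 40\right)^{2} = \left(- \frac{33}{8} + 40\right)^{2} = \left(\frac{287}{8}\right)^{2} = \frac{82369}{64}$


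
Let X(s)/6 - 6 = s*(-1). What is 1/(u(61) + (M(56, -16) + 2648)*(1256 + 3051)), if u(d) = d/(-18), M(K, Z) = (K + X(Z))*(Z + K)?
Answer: 18/788284307 ≈ 2.2834e-8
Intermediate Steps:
X(s) = 36 - 6*s (X(s) = 36 + 6*(s*(-1)) = 36 + 6*(-s) = 36 - 6*s)
M(K, Z) = (K + Z)*(36 + K - 6*Z) (M(K, Z) = (K + (36 - 6*Z))*(Z + K) = (36 + K - 6*Z)*(K + Z) = (K + Z)*(36 + K - 6*Z))
u(d) = -d/18 (u(d) = d*(-1/18) = -d/18)
1/(u(61) + (M(56, -16) + 2648)*(1256 + 3051)) = 1/(-1/18*61 + ((56**2 + 56*(-16) - 6*56*(-6 - 16) - 6*(-16)*(-6 - 16)) + 2648)*(1256 + 3051)) = 1/(-61/18 + ((3136 - 896 - 6*56*(-22) - 6*(-16)*(-22)) + 2648)*4307) = 1/(-61/18 + ((3136 - 896 + 7392 - 2112) + 2648)*4307) = 1/(-61/18 + (7520 + 2648)*4307) = 1/(-61/18 + 10168*4307) = 1/(-61/18 + 43793576) = 1/(788284307/18) = 18/788284307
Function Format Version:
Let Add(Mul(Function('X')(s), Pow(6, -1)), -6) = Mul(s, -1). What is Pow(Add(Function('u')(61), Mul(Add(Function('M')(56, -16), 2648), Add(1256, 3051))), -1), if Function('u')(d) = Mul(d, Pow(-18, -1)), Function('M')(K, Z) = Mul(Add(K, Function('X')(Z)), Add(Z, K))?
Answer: Rational(18, 788284307) ≈ 2.2834e-8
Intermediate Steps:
Function('X')(s) = Add(36, Mul(-6, s)) (Function('X')(s) = Add(36, Mul(6, Mul(s, -1))) = Add(36, Mul(6, Mul(-1, s))) = Add(36, Mul(-6, s)))
Function('M')(K, Z) = Mul(Add(K, Z), Add(36, K, Mul(-6, Z))) (Function('M')(K, Z) = Mul(Add(K, Add(36, Mul(-6, Z))), Add(Z, K)) = Mul(Add(36, K, Mul(-6, Z)), Add(K, Z)) = Mul(Add(K, Z), Add(36, K, Mul(-6, Z))))
Function('u')(d) = Mul(Rational(-1, 18), d) (Function('u')(d) = Mul(d, Rational(-1, 18)) = Mul(Rational(-1, 18), d))
Pow(Add(Function('u')(61), Mul(Add(Function('M')(56, -16), 2648), Add(1256, 3051))), -1) = Pow(Add(Mul(Rational(-1, 18), 61), Mul(Add(Add(Pow(56, 2), Mul(56, -16), Mul(-6, 56, Add(-6, -16)), Mul(-6, -16, Add(-6, -16))), 2648), Add(1256, 3051))), -1) = Pow(Add(Rational(-61, 18), Mul(Add(Add(3136, -896, Mul(-6, 56, -22), Mul(-6, -16, -22)), 2648), 4307)), -1) = Pow(Add(Rational(-61, 18), Mul(Add(Add(3136, -896, 7392, -2112), 2648), 4307)), -1) = Pow(Add(Rational(-61, 18), Mul(Add(7520, 2648), 4307)), -1) = Pow(Add(Rational(-61, 18), Mul(10168, 4307)), -1) = Pow(Add(Rational(-61, 18), 43793576), -1) = Pow(Rational(788284307, 18), -1) = Rational(18, 788284307)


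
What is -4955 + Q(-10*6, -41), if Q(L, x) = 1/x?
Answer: -203156/41 ≈ -4955.0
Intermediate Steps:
-4955 + Q(-10*6, -41) = -4955 + 1/(-41) = -4955 - 1/41 = -203156/41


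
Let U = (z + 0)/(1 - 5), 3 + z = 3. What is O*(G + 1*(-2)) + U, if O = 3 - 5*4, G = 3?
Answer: -17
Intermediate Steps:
z = 0 (z = -3 + 3 = 0)
O = -17 (O = 3 - 20 = -17)
U = 0 (U = (0 + 0)/(1 - 5) = 0/(-4) = 0*(-¼) = 0)
O*(G + 1*(-2)) + U = -17*(3 + 1*(-2)) + 0 = -17*(3 - 2) + 0 = -17*1 + 0 = -17 + 0 = -17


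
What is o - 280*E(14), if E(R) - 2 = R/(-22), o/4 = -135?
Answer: -10140/11 ≈ -921.82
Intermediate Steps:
o = -540 (o = 4*(-135) = -540)
E(R) = 2 - R/22 (E(R) = 2 + R/(-22) = 2 + R*(-1/22) = 2 - R/22)
o - 280*E(14) = -540 - 280*(2 - 1/22*14) = -540 - 280*(2 - 7/11) = -540 - 280*15/11 = -540 - 4200/11 = -10140/11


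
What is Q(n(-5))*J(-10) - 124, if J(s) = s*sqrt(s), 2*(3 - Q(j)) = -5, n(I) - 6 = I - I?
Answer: -124 - 55*I*sqrt(10) ≈ -124.0 - 173.93*I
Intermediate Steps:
n(I) = 6 (n(I) = 6 + (I - I) = 6 + 0 = 6)
Q(j) = 11/2 (Q(j) = 3 - 1/2*(-5) = 3 + 5/2 = 11/2)
J(s) = s**(3/2)
Q(n(-5))*J(-10) - 124 = 11*(-10)**(3/2)/2 - 124 = 11*(-10*I*sqrt(10))/2 - 124 = -55*I*sqrt(10) - 124 = -124 - 55*I*sqrt(10)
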